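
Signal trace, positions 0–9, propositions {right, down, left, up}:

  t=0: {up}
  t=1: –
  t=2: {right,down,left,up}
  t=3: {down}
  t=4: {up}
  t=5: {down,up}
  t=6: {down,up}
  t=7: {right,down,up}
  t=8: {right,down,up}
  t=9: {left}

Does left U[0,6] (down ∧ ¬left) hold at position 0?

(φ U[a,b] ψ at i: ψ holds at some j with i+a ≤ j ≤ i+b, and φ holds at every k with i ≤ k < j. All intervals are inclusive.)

Need some j in [0,6] with (down ∧ ¬left), and left at every k in [0,j-1].
  j=0: (down ∧ ¬left) false.
  j=1: (down ∧ ¬left) false.
  j=2: (down ∧ ¬left) false.
  j=3: (down ∧ ¬left) holds, but left fails at k=0 → not this j.
  j=4: (down ∧ ¬left) false.
  j=5: (down ∧ ¬left) holds, but left fails at k=0 → not this j.
  j=6: (down ∧ ¬left) holds, but left fails at k=0 → not this j.
No j in the window works → until fails.

False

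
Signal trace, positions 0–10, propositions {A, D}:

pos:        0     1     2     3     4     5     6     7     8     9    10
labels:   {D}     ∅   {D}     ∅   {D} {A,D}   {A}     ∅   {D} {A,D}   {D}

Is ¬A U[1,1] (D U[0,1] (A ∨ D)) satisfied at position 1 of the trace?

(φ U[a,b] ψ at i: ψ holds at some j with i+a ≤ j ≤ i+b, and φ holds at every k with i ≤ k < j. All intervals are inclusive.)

Yes

Need some j in [2,2] with (D U[0,1] (A ∨ D)), and ¬A at every k in [1,j-1].
  j=2: (D U[0,1] (A ∨ D)) holds; ¬A holds at every k in [1,1] → satisfied.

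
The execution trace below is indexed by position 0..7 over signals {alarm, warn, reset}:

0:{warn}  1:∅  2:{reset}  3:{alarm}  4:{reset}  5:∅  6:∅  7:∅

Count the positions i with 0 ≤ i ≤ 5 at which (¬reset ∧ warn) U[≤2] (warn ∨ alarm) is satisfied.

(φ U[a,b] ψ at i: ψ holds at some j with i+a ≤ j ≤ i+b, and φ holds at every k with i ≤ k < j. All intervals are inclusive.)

2

Evaluate at each i in [0,5]:
  i=0: ✓ (rhs at j=0)
  i=1: ✗ (lhs fails at k=1 before rhs at j=3)
  i=2: ✗ (lhs fails at k=2 before rhs at j=3)
  i=3: ✓ (rhs at j=3)
  i=4: ✗ (no rhs in [4,6])
  i=5: ✗ (no rhs in [5,7])
Positions where it holds: {0, 3} → 2.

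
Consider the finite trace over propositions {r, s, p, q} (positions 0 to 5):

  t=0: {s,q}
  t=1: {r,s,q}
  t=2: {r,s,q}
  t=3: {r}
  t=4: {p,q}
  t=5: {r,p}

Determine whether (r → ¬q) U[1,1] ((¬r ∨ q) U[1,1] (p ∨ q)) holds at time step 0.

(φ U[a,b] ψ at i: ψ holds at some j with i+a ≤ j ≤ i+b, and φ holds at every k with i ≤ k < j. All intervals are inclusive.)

Holds

Need some j in [1,1] with ((¬r ∨ q) U[1,1] (p ∨ q)), and (r → ¬q) at every k in [0,j-1].
  j=1: ((¬r ∨ q) U[1,1] (p ∨ q)) holds; (r → ¬q) holds at every k in [0,0] → satisfied.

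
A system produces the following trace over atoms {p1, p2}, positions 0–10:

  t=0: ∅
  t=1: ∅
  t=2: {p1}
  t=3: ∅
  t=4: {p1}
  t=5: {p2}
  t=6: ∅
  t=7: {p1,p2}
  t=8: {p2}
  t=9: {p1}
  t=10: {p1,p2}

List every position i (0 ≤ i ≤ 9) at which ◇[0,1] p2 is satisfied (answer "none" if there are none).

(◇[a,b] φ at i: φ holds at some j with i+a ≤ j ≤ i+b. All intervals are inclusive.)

Evaluate at each i in [0,9]:
  i=0: ✗ (none in [0,1])
  i=1: ✗ (none in [1,2])
  i=2: ✗ (none in [2,3])
  i=3: ✗ (none in [3,4])
  i=4: ✓ (witness j=5)
  i=5: ✓ (witness j=5)
  i=6: ✓ (witness j=7)
  i=7: ✓ (witness j=7)
  i=8: ✓ (witness j=8)
  i=9: ✓ (witness j=10)

4, 5, 6, 7, 8, 9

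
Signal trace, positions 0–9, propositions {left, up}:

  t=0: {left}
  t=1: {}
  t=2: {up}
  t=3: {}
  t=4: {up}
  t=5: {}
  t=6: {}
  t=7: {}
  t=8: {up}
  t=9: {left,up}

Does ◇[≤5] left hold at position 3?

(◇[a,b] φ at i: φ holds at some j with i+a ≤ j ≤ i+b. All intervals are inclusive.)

False

Check left at each j in [3,8]:
  j=3: false
  j=4: false
  j=5: false
  j=6: false
  j=7: false
  j=8: false
No position in the window satisfies it → formula fails.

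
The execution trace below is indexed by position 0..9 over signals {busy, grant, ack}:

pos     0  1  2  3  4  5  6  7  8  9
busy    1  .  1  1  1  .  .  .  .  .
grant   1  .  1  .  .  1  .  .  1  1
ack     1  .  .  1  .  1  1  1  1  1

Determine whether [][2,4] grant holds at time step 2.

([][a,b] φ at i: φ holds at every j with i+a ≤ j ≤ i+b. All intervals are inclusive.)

Does not hold

Check grant at every j in [4,6]:
  j=4: false
  j=5: true
  j=6: false
Fails at j=4 → formula fails.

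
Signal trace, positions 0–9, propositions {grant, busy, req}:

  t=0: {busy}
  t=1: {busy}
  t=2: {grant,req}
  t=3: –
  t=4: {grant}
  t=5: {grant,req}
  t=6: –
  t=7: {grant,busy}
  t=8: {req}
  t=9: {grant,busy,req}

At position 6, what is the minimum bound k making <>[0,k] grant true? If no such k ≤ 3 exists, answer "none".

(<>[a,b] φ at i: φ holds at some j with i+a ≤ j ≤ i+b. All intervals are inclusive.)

1

Scan j = 6,7,… for grant:
  j=6: fails
  j=7: holds
First hit at j=7, so smallest k = 7-6 = 1.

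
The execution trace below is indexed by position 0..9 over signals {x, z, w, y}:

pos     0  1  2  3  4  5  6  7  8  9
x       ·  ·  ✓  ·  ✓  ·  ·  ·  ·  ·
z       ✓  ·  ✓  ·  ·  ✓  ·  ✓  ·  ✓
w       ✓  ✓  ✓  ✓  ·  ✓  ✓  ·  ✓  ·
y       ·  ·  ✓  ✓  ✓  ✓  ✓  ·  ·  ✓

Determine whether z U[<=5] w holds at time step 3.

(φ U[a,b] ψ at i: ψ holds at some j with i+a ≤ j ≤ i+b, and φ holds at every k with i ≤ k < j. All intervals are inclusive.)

Holds

Need some j in [3,8] with w, and z at every k in [3,j-1].
  j=3: w holds; no prefix to check → satisfied.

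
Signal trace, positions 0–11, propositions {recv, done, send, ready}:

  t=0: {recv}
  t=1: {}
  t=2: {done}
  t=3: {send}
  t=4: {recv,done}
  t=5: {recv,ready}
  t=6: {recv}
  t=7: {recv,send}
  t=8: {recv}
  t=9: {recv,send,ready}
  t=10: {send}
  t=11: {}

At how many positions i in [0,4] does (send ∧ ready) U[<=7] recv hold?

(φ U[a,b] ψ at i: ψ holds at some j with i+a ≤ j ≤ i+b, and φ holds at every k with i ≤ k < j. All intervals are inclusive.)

Evaluate at each i in [0,4]:
  i=0: ✓ (rhs at j=0)
  i=1: ✗ (lhs fails at k=1 before rhs at j=4)
  i=2: ✗ (lhs fails at k=2 before rhs at j=4)
  i=3: ✗ (lhs fails at k=3 before rhs at j=4)
  i=4: ✓ (rhs at j=4)
Positions where it holds: {0, 4} → 2.

2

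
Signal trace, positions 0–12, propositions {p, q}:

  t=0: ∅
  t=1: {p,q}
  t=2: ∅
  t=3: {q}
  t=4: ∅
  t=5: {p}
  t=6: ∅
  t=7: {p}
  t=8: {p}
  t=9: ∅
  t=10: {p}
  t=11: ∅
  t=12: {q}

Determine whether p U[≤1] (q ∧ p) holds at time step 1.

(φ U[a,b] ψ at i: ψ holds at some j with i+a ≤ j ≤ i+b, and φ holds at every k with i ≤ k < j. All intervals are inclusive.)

Yes

Need some j in [1,2] with (q ∧ p), and p at every k in [1,j-1].
  j=1: (q ∧ p) holds; no prefix to check → satisfied.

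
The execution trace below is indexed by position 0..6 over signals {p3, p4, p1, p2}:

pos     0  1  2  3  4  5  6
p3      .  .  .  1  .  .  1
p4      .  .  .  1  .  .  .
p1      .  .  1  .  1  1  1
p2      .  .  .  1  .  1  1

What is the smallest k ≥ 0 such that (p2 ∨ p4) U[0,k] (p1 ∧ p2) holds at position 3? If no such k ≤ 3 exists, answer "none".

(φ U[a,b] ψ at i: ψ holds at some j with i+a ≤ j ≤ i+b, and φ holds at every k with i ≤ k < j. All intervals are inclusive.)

none

Need earliest j ≥ 3 with (p1 ∧ p2), and (p2 ∨ p4) at every k in [3,j-1].
  j=3: rhs fails.
  j=4: rhs fails.
  j=5: rhs holds but lhs fails at k=4.
  j=6: rhs holds but lhs fails at k=4.
No witness within the range → none.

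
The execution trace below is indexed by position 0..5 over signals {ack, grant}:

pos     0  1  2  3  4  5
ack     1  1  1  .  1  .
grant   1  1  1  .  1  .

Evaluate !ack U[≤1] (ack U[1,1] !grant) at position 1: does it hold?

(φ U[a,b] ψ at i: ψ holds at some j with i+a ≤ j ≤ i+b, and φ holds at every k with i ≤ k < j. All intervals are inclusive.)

Need some j in [1,2] with (ack U[1,1] !grant), and !ack at every k in [1,j-1].
  j=1: (ack U[1,1] !grant) — fails.
  j=2: (ack U[1,1] !grant) holds, but !ack fails at k=1 → not this j.
No j in the window works → until fails.

Does not hold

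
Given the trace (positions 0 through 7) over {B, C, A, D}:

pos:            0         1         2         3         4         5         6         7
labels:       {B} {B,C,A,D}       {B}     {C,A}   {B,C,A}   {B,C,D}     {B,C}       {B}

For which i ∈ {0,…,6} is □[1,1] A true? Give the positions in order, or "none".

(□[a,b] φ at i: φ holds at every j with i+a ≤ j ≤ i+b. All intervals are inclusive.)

0, 2, 3

Evaluate at each i in [0,6]:
  i=0: ✓ (all of [1,1])
  i=1: ✗ (fails at j=2)
  i=2: ✓ (all of [3,3])
  i=3: ✓ (all of [4,4])
  i=4: ✗ (fails at j=5)
  i=5: ✗ (fails at j=6)
  i=6: ✗ (fails at j=7)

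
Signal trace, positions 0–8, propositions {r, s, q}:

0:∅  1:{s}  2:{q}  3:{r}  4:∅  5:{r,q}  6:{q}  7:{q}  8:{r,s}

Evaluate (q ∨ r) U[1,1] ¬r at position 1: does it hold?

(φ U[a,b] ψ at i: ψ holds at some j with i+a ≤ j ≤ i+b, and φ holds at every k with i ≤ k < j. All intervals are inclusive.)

Need some j in [2,2] with ¬r, and (q ∨ r) at every k in [1,j-1].
  j=2: ¬r holds, but (q ∨ r) fails at k=1 → not this j.
No j in the window works → until fails.

False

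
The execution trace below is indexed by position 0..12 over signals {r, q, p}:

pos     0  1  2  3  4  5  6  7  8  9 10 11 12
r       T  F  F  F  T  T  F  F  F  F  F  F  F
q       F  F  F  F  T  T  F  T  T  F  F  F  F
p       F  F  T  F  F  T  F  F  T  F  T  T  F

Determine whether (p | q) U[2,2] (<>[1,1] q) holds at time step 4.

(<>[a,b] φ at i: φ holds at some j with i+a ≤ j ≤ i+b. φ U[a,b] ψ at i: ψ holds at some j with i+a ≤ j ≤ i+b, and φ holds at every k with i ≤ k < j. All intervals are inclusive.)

Holds

Need some j in [6,6] with <>[1,1] q, and (p | q) at every k in [4,j-1].
  j=6: <>[1,1] q holds; (p | q) holds at every k in [4,5] → satisfied.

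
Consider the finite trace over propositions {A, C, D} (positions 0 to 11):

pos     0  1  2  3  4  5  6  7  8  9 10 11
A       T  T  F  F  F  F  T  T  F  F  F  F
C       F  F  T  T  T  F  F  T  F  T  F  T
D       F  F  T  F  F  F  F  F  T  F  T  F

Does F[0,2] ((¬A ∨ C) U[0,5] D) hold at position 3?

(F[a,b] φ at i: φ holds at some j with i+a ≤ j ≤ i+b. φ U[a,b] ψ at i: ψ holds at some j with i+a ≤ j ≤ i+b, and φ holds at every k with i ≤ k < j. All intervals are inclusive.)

Check ((¬A ∨ C) U[0,5] D) at each j in [3,5]:
  j=3: fails
  j=4: fails
  j=5: fails
No position in the window satisfies it → formula fails.

False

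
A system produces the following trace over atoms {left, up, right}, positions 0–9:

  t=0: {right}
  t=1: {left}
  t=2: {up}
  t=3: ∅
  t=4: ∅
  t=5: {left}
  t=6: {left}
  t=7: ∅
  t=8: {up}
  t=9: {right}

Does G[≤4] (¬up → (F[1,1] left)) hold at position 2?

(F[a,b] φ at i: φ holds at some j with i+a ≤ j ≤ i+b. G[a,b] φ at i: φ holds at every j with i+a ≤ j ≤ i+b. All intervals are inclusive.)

Check (¬up → (F[1,1] left)) at every j in [2,6]:
  j=2: antecedent false → ✓
  j=3: antecedent true; consequent fails (none in [4,4]) → ✗
  j=4: antecedent true; consequent holds (witness at 5) → ✓
  j=5: antecedent true; consequent holds (witness at 6) → ✓
  j=6: antecedent true; consequent fails (none in [7,7]) → ✗
Fails at j=3 → formula fails.

No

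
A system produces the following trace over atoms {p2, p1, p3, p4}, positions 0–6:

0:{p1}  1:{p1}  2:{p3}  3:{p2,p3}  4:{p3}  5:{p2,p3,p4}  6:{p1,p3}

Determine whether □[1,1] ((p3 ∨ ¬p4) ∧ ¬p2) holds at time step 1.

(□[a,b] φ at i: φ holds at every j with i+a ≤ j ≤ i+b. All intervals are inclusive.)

Check ((p3 ∨ ¬p4) ∧ ¬p2) at every j in [2,2]:
  j=2: true
All positions satisfy it → formula holds.

Yes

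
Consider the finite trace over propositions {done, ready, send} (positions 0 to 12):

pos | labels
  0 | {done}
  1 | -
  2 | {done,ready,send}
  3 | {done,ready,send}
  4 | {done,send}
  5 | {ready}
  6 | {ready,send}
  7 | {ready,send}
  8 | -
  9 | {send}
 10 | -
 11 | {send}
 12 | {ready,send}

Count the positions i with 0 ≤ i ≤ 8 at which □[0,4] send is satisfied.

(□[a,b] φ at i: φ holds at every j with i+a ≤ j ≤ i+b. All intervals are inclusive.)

0

Evaluate at each i in [0,8]:
  i=0: ✗ (fails at j=0)
  i=1: ✗ (fails at j=1)
  i=2: ✗ (fails at j=5)
  i=3: ✗ (fails at j=5)
  i=4: ✗ (fails at j=5)
  i=5: ✗ (fails at j=5)
  i=6: ✗ (fails at j=8)
  i=7: ✗ (fails at j=8)
  i=8: ✗ (fails at j=8)
Positions where it holds: {} → 0.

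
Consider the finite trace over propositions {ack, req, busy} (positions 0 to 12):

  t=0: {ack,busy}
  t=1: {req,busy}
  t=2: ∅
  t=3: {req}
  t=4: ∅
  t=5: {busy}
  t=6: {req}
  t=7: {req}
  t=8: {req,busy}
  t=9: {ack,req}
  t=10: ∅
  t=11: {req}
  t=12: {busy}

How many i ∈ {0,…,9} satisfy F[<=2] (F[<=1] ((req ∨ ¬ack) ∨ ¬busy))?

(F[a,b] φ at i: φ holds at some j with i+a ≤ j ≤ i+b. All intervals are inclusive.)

Evaluate at each i in [0,9]:
  i=0: ✓ (witness j=0)
  i=1: ✓ (witness j=1)
  i=2: ✓ (witness j=2)
  i=3: ✓ (witness j=3)
  i=4: ✓ (witness j=4)
  i=5: ✓ (witness j=5)
  i=6: ✓ (witness j=6)
  i=7: ✓ (witness j=7)
  i=8: ✓ (witness j=8)
  i=9: ✓ (witness j=9)
Positions where it holds: {0, 1, 2, 3, 4, 5, 6, 7, 8, 9} → 10.

10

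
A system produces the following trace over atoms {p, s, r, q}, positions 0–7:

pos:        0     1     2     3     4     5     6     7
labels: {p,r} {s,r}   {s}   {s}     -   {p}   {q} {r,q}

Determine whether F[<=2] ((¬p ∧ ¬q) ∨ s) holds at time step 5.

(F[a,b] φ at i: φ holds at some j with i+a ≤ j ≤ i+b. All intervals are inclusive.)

Does not hold

Check ((¬p ∧ ¬q) ∨ s) at each j in [5,7]:
  j=5: false
  j=6: false
  j=7: false
No position in the window satisfies it → formula fails.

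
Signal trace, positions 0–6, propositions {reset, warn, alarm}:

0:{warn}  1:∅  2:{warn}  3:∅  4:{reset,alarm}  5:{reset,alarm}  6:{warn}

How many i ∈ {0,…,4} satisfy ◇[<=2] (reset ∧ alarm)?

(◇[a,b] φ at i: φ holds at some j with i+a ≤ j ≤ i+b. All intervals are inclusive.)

Evaluate at each i in [0,4]:
  i=0: ✗ (none in [0,2])
  i=1: ✗ (none in [1,3])
  i=2: ✓ (witness j=4)
  i=3: ✓ (witness j=4)
  i=4: ✓ (witness j=4)
Positions where it holds: {2, 3, 4} → 3.

3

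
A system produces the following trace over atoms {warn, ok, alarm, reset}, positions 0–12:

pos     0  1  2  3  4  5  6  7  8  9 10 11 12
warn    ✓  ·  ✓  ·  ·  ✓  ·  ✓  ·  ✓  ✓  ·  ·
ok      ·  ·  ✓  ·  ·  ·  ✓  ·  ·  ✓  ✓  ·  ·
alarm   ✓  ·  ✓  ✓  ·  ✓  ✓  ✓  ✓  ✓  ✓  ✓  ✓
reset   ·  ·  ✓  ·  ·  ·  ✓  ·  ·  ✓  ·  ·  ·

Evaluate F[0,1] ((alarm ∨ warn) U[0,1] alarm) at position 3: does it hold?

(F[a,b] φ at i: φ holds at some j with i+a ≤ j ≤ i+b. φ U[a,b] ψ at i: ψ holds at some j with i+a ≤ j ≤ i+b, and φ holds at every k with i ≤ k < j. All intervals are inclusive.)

Check ((alarm ∨ warn) U[0,1] alarm) at each j in [3,4]:
  j=3: holds
  j=4: fails
Found at j=3 → formula holds.

True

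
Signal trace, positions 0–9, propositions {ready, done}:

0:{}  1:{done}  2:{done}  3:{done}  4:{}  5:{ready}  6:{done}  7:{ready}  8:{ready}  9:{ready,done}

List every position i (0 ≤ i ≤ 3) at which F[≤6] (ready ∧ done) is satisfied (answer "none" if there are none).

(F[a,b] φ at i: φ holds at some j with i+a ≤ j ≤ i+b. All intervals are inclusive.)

3

Evaluate at each i in [0,3]:
  i=0: ✗ (none in [0,6])
  i=1: ✗ (none in [1,7])
  i=2: ✗ (none in [2,8])
  i=3: ✓ (witness j=9)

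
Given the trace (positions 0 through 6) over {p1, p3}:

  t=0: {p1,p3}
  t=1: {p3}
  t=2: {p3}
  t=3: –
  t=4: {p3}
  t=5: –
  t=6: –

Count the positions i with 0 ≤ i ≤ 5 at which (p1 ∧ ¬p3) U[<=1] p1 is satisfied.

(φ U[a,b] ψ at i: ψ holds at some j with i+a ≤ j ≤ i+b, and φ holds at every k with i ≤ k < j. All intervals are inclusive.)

Evaluate at each i in [0,5]:
  i=0: ✓ (rhs at j=0)
  i=1: ✗ (no rhs in [1,2])
  i=2: ✗ (no rhs in [2,3])
  i=3: ✗ (no rhs in [3,4])
  i=4: ✗ (no rhs in [4,5])
  i=5: ✗ (no rhs in [5,6])
Positions where it holds: {0} → 1.

1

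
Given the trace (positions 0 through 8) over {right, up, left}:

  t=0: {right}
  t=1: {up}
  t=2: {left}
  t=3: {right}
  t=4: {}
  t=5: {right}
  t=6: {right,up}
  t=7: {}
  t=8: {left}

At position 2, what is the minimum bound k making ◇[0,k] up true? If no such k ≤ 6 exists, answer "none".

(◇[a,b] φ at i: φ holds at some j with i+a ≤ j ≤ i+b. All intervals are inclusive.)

4

Scan j = 2,3,… for up:
  j=2: fails
  j=3: fails
  j=4: fails
  j=5: fails
  j=6: holds
First hit at j=6, so smallest k = 6-2 = 4.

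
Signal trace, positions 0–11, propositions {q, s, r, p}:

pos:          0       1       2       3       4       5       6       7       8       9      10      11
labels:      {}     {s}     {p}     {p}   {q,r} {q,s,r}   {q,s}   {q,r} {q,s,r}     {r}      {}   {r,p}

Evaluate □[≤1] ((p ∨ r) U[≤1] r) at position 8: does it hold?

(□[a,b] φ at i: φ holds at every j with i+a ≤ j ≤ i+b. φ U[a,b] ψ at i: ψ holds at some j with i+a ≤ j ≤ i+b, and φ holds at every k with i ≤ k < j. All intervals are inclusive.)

Check ((p ∨ r) U[≤1] r) at every j in [8,9]:
  j=8: holds
  j=9: holds
All positions satisfy it → formula holds.

Holds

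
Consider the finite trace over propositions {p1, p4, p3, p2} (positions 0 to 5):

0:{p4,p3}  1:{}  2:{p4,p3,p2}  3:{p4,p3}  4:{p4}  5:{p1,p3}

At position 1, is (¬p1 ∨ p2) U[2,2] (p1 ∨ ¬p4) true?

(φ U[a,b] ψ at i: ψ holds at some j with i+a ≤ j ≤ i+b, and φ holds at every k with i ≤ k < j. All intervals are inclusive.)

No

Need some j in [3,3] with (p1 ∨ ¬p4), and (¬p1 ∨ p2) at every k in [1,j-1].
  j=3: (p1 ∨ ¬p4) false.
No j in the window works → until fails.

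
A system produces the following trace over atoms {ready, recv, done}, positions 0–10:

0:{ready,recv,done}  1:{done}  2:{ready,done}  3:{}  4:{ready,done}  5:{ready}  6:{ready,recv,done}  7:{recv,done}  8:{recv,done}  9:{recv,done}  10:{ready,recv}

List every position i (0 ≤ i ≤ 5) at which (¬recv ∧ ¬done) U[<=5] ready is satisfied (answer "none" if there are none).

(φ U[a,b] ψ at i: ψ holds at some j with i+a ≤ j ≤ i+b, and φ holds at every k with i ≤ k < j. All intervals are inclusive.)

0, 2, 3, 4, 5

Evaluate at each i in [0,5]:
  i=0: ✓ (rhs at j=0)
  i=1: ✗ (lhs fails at k=1 before rhs at j=2)
  i=2: ✓ (rhs at j=2)
  i=3: ✓ (rhs at j=4; lhs holds on [3,3])
  i=4: ✓ (rhs at j=4)
  i=5: ✓ (rhs at j=5)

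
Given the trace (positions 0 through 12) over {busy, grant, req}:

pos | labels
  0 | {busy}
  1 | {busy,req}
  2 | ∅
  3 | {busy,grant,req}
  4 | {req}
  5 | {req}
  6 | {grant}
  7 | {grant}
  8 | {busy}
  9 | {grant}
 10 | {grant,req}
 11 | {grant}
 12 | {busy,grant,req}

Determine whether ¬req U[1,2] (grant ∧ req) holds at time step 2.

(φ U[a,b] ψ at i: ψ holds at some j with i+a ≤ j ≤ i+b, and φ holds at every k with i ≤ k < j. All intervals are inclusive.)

Need some j in [3,4] with (grant ∧ req), and ¬req at every k in [2,j-1].
  j=3: (grant ∧ req) holds; ¬req holds at every k in [2,2] → satisfied.

True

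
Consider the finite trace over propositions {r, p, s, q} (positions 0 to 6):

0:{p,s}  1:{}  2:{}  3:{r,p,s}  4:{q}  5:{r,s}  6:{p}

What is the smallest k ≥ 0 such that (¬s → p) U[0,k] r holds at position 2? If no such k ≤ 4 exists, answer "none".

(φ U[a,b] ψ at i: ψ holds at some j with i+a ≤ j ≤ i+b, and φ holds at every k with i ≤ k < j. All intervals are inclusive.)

Need earliest j ≥ 2 with r, and (¬s → p) at every k in [2,j-1].
  j=2: rhs fails.
  j=3: rhs holds but lhs fails at k=2.
  j=4: rhs fails.
  j=5: rhs holds but lhs fails at k=2.
  j=6: rhs fails.
No witness within the range → none.

none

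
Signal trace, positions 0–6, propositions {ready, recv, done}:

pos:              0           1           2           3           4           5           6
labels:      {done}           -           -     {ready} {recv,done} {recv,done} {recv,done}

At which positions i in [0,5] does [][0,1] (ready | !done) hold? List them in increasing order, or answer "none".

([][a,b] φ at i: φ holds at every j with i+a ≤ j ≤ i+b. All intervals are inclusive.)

1, 2

Evaluate at each i in [0,5]:
  i=0: ✗ (fails at j=0)
  i=1: ✓ (all of [1,2])
  i=2: ✓ (all of [2,3])
  i=3: ✗ (fails at j=4)
  i=4: ✗ (fails at j=4)
  i=5: ✗ (fails at j=5)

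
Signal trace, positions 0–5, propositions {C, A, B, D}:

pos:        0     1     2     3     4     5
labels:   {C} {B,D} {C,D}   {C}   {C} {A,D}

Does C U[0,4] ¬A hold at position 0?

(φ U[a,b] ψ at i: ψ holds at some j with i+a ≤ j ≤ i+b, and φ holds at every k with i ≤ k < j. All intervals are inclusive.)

Need some j in [0,4] with ¬A, and C at every k in [0,j-1].
  j=0: ¬A holds; no prefix to check → satisfied.

Yes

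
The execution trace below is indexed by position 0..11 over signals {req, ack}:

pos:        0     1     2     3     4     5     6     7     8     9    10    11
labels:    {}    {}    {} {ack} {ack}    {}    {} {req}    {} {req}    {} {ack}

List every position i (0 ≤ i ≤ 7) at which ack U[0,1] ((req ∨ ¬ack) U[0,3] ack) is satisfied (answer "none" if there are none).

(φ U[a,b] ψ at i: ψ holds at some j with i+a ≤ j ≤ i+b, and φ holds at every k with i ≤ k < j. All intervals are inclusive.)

Evaluate at each i in [0,7]:
  i=0: ✓ (rhs at j=0)
  i=1: ✓ (rhs at j=1)
  i=2: ✓ (rhs at j=2)
  i=3: ✓ (rhs at j=3)
  i=4: ✓ (rhs at j=4)
  i=5: ✗ (no rhs in [5,6])
  i=6: ✗ (no rhs in [6,7])
  i=7: ✗ (lhs fails at k=7 before rhs at j=8)

0, 1, 2, 3, 4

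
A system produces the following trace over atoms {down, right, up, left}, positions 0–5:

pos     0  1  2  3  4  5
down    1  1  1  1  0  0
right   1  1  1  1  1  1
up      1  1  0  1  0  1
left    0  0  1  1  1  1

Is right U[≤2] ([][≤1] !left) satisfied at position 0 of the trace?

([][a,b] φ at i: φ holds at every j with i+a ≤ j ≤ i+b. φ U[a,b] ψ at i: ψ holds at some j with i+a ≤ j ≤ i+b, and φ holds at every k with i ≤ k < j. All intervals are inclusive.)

Need some j in [0,2] with [][≤1] !left, and right at every k in [0,j-1].
  j=0: [][≤1] !left holds; no prefix to check → satisfied.

True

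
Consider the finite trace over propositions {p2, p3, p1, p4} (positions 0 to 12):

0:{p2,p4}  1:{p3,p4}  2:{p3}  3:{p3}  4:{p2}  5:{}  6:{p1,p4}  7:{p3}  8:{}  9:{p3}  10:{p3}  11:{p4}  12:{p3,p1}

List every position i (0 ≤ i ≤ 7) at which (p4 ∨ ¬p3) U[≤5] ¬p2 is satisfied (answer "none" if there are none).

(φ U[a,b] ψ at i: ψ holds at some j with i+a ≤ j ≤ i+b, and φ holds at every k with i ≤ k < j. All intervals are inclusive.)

Evaluate at each i in [0,7]:
  i=0: ✓ (rhs at j=1; lhs holds on [0,0])
  i=1: ✓ (rhs at j=1)
  i=2: ✓ (rhs at j=2)
  i=3: ✓ (rhs at j=3)
  i=4: ✓ (rhs at j=5; lhs holds on [4,4])
  i=5: ✓ (rhs at j=5)
  i=6: ✓ (rhs at j=6)
  i=7: ✓ (rhs at j=7)

0, 1, 2, 3, 4, 5, 6, 7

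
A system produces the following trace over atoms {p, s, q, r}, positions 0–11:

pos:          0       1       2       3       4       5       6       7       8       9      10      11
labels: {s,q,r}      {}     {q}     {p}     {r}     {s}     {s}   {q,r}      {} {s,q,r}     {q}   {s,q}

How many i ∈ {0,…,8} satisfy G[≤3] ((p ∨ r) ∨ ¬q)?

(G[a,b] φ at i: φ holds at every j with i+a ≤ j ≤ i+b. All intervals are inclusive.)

4

Evaluate at each i in [0,8]:
  i=0: ✗ (fails at j=2)
  i=1: ✗ (fails at j=2)
  i=2: ✗ (fails at j=2)
  i=3: ✓ (all of [3,6])
  i=4: ✓ (all of [4,7])
  i=5: ✓ (all of [5,8])
  i=6: ✓ (all of [6,9])
  i=7: ✗ (fails at j=10)
  i=8: ✗ (fails at j=10)
Positions where it holds: {3, 4, 5, 6} → 4.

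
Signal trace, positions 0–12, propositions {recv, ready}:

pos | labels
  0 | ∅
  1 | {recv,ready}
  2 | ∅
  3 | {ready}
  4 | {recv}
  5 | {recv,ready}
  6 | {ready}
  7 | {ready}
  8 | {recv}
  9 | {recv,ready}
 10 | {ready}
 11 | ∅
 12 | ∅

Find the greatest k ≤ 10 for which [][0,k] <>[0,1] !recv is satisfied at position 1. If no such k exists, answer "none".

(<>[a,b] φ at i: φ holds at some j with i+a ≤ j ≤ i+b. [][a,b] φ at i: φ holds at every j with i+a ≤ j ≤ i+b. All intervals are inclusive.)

<>[0,1] !recv must hold from j=1 onward; find where it first fails.
  j=1: holds
  j=2: holds
  j=3: holds
  j=4: fails
Holds on [1,3], so largest k = 2.

2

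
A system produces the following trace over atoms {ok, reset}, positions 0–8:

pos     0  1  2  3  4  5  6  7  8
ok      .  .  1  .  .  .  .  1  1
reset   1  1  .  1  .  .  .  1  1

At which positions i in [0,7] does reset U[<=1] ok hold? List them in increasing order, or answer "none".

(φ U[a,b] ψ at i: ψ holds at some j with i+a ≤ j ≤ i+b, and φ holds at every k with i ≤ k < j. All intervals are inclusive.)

Evaluate at each i in [0,7]:
  i=0: ✗ (no rhs in [0,1])
  i=1: ✓ (rhs at j=2; lhs holds on [1,1])
  i=2: ✓ (rhs at j=2)
  i=3: ✗ (no rhs in [3,4])
  i=4: ✗ (no rhs in [4,5])
  i=5: ✗ (no rhs in [5,6])
  i=6: ✗ (lhs fails at k=6 before rhs at j=7)
  i=7: ✓ (rhs at j=7)

1, 2, 7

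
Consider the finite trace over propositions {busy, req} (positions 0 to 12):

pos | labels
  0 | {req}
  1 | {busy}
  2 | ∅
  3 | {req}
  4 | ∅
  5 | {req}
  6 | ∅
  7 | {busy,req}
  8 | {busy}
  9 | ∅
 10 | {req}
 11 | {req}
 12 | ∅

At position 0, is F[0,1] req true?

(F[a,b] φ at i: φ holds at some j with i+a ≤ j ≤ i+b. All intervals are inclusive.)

Yes

Check req at each j in [0,1]:
  j=0: true
  j=1: false
Found at j=0 → formula holds.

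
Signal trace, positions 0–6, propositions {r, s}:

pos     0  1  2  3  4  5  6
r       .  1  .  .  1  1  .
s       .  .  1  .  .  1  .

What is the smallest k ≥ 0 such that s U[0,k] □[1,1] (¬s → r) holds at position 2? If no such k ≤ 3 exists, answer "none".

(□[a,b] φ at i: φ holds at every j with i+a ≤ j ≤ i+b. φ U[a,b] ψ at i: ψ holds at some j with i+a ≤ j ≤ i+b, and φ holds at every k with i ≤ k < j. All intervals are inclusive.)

Need earliest j ≥ 2 with □[1,1] (¬s → r), and s at every k in [2,j-1].
  j=2: rhs fails.
  j=3: rhs holds; lhs holds on [2,2]. k = 1.

1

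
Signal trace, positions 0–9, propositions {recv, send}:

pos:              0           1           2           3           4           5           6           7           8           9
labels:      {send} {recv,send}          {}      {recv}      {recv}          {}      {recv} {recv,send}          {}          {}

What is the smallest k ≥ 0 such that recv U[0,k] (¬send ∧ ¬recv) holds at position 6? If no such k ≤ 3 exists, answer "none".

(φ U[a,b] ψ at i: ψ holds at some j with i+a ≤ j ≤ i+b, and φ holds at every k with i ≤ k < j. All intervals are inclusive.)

2

Need earliest j ≥ 6 with (¬send ∧ ¬recv), and recv at every k in [6,j-1].
  j=6: rhs fails.
  j=7: rhs fails.
  j=8: rhs holds; lhs holds on [6,7]. k = 2.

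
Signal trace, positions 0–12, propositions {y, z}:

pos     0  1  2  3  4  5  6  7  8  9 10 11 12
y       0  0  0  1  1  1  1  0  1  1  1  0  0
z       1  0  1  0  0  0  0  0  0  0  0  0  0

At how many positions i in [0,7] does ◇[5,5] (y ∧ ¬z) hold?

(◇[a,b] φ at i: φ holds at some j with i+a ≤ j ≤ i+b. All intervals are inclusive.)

Evaluate at each i in [0,7]:
  i=0: ✓ (witness j=5)
  i=1: ✓ (witness j=6)
  i=2: ✗ (none in [7,7])
  i=3: ✓ (witness j=8)
  i=4: ✓ (witness j=9)
  i=5: ✓ (witness j=10)
  i=6: ✗ (none in [11,11])
  i=7: ✗ (none in [12,12])
Positions where it holds: {0, 1, 3, 4, 5} → 5.

5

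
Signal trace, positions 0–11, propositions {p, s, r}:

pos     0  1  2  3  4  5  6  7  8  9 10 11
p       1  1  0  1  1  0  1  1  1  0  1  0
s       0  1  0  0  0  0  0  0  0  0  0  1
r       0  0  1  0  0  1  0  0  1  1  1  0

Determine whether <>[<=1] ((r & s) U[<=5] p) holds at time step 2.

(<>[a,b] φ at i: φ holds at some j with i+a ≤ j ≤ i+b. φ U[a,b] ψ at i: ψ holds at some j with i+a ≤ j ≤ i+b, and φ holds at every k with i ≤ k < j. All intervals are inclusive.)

Check ((r & s) U[<=5] p) at each j in [2,3]:
  j=2: fails
  j=3: holds
Found at j=3 → formula holds.

Yes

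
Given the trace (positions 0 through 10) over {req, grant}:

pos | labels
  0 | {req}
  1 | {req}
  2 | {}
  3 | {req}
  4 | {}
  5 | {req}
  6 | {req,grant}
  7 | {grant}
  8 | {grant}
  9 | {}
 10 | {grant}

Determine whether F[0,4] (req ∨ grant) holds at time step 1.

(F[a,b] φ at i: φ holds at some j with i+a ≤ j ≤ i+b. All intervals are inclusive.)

Check (req ∨ grant) at each j in [1,5]:
  j=1: true
  j=2: false
  j=3: true
  j=4: false
  j=5: true
Found at j=1 → formula holds.

True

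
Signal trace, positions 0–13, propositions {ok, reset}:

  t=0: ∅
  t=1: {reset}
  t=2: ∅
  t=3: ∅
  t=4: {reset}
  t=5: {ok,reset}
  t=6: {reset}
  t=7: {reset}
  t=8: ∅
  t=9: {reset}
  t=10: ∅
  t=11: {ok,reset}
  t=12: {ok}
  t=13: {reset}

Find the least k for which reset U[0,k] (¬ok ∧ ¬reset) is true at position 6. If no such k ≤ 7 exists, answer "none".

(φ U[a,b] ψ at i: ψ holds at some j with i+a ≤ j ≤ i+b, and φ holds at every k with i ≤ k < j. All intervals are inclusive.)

Need earliest j ≥ 6 with (¬ok ∧ ¬reset), and reset at every k in [6,j-1].
  j=6: rhs fails.
  j=7: rhs fails.
  j=8: rhs holds; lhs holds on [6,7]. k = 2.

2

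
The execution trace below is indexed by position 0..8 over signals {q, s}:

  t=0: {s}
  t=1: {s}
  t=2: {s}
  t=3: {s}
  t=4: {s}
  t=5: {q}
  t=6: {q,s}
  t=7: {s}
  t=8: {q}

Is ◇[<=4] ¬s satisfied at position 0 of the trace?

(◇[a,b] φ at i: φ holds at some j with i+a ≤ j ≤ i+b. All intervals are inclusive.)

Check ¬s at each j in [0,4]:
  j=0: false
  j=1: false
  j=2: false
  j=3: false
  j=4: false
No position in the window satisfies it → formula fails.

No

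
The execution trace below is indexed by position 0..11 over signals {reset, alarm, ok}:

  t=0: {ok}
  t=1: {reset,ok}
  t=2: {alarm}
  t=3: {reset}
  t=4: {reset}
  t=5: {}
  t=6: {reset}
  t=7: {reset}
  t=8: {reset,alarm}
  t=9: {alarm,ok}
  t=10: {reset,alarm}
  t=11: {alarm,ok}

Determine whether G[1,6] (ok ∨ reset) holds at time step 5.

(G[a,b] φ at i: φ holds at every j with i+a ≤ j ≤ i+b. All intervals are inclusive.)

True

Check (ok ∨ reset) at every j in [6,11]:
  j=6: true
  j=7: true
  j=8: true
  j=9: true
  j=10: true
  j=11: true
All positions satisfy it → formula holds.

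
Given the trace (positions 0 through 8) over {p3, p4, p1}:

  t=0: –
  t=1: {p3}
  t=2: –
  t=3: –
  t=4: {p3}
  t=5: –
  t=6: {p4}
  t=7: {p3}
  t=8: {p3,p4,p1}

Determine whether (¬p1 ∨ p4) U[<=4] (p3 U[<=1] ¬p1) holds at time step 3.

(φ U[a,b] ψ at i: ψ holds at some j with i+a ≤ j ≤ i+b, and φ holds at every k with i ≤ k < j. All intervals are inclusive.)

Need some j in [3,7] with (p3 U[<=1] ¬p1), and (¬p1 ∨ p4) at every k in [3,j-1].
  j=3: (p3 U[<=1] ¬p1) holds; no prefix to check → satisfied.

Yes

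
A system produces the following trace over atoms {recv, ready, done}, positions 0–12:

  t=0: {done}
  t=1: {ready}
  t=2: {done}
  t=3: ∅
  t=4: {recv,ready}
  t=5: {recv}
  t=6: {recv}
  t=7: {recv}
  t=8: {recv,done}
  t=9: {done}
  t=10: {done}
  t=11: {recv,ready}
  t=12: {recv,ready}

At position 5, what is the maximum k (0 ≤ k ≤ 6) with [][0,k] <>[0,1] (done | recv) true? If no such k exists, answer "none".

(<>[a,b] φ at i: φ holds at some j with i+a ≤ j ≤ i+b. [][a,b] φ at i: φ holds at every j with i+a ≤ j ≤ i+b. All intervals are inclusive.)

<>[0,1] (done | recv) must hold from j=5 onward; find where it first fails.
  j=5: holds
  j=6: holds
  j=7: holds
  j=8: holds
  j=9: holds
  j=10: holds
  j=11: holds
Holds through j=11; largest k = 6.

6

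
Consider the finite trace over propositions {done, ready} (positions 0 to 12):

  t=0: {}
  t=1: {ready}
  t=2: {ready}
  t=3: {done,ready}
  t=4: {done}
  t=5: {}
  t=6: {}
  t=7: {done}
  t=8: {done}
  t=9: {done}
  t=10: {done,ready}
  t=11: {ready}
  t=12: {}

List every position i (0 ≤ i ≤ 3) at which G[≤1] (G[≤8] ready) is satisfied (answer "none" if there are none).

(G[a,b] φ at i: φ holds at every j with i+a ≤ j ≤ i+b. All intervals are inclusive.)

none

Evaluate at each i in [0,3]:
  i=0: ✗ (fails at j=0)
  i=1: ✗ (fails at j=1)
  i=2: ✗ (fails at j=2)
  i=3: ✗ (fails at j=3)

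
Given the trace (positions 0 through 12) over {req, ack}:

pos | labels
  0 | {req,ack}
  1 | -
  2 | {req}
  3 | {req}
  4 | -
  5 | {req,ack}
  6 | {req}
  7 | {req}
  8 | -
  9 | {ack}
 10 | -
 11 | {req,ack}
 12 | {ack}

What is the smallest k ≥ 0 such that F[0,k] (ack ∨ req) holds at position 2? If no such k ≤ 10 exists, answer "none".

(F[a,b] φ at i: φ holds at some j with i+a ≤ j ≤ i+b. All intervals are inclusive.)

Scan j = 2,3,… for (ack ∨ req):
  j=2: holds
First hit at j=2, so smallest k = 2-2 = 0.

0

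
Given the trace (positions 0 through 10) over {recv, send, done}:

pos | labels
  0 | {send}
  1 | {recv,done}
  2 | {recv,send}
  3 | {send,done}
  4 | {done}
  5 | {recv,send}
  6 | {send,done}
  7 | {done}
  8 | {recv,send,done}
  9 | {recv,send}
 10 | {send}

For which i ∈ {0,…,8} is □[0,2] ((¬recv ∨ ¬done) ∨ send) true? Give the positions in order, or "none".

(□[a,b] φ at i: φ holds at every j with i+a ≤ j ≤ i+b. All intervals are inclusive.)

2, 3, 4, 5, 6, 7, 8

Evaluate at each i in [0,8]:
  i=0: ✗ (fails at j=1)
  i=1: ✗ (fails at j=1)
  i=2: ✓ (all of [2,4])
  i=3: ✓ (all of [3,5])
  i=4: ✓ (all of [4,6])
  i=5: ✓ (all of [5,7])
  i=6: ✓ (all of [6,8])
  i=7: ✓ (all of [7,9])
  i=8: ✓ (all of [8,10])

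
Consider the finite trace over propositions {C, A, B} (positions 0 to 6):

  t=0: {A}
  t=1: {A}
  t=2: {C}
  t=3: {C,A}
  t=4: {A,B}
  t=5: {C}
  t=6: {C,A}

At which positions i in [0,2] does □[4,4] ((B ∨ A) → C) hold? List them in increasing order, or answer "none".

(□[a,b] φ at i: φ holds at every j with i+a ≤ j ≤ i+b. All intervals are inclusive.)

1, 2

Evaluate at each i in [0,2]:
  i=0: ✗ (fails at j=4)
  i=1: ✓ (all of [5,5])
  i=2: ✓ (all of [6,6])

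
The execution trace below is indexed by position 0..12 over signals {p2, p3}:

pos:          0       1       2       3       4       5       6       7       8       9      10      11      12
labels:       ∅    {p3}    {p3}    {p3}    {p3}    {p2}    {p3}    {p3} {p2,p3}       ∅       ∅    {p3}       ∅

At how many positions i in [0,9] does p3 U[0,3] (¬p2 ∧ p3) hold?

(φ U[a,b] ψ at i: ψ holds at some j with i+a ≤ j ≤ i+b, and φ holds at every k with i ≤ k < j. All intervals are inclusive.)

Evaluate at each i in [0,9]:
  i=0: ✗ (lhs fails at k=0 before rhs at j=1)
  i=1: ✓ (rhs at j=1)
  i=2: ✓ (rhs at j=2)
  i=3: ✓ (rhs at j=3)
  i=4: ✓ (rhs at j=4)
  i=5: ✗ (lhs fails at k=5 before rhs at j=6)
  i=6: ✓ (rhs at j=6)
  i=7: ✓ (rhs at j=7)
  i=8: ✗ (lhs fails at k=9 before rhs at j=11)
  i=9: ✗ (lhs fails at k=9 before rhs at j=11)
Positions where it holds: {1, 2, 3, 4, 6, 7} → 6.

6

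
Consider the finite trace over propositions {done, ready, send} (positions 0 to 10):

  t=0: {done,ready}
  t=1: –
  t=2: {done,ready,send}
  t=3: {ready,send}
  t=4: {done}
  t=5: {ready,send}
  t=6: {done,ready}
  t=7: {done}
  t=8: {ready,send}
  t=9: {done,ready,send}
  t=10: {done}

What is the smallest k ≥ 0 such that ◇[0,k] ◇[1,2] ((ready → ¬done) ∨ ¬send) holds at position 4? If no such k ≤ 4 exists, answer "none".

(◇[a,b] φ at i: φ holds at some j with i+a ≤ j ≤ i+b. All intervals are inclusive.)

0

Scan j = 4,5,… for ◇[1,2] ((ready → ¬done) ∨ ¬send):
  j=4: holds
First hit at j=4, so smallest k = 4-4 = 0.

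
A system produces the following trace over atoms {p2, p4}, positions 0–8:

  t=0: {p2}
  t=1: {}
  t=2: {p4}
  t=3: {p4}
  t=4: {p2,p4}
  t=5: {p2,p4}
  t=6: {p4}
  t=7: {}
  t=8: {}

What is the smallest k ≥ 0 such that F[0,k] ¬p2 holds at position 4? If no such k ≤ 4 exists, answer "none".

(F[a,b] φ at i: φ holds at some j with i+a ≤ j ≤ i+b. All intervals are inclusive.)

2

Scan j = 4,5,… for ¬p2:
  j=4: fails
  j=5: fails
  j=6: holds
First hit at j=6, so smallest k = 6-4 = 2.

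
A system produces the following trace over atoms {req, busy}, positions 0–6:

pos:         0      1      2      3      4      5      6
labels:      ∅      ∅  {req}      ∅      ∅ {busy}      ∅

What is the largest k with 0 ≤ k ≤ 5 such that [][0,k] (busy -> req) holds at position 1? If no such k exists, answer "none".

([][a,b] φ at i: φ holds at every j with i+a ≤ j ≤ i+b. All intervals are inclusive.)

(busy -> req) must hold from j=1 onward; find where it first fails.
  j=1: holds
  j=2: holds
  j=3: holds
  j=4: holds
  j=5: fails
Holds on [1,4], so largest k = 3.

3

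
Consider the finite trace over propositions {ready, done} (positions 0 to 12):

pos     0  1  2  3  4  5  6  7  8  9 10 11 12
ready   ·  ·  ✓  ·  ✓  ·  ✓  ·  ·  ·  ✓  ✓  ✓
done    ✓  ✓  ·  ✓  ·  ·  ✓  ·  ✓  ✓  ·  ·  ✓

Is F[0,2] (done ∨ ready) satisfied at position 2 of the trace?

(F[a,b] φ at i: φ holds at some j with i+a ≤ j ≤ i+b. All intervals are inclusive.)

Check (done ∨ ready) at each j in [2,4]:
  j=2: true
  j=3: true
  j=4: true
Found at j=2 → formula holds.

Yes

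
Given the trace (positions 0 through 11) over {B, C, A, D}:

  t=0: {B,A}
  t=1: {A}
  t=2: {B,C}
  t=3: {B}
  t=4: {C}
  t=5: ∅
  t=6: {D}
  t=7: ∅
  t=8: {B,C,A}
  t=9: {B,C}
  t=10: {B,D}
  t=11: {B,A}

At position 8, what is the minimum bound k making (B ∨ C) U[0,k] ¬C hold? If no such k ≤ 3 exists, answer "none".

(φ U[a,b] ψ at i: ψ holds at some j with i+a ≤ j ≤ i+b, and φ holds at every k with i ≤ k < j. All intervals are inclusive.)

2

Need earliest j ≥ 8 with ¬C, and (B ∨ C) at every k in [8,j-1].
  j=8: rhs fails.
  j=9: rhs fails.
  j=10: rhs holds; lhs holds on [8,9]. k = 2.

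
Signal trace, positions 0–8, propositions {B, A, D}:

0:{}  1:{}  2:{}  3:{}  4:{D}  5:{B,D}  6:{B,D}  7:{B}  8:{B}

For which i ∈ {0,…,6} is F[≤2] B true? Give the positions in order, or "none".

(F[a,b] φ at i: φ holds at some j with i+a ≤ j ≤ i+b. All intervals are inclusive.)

3, 4, 5, 6

Evaluate at each i in [0,6]:
  i=0: ✗ (none in [0,2])
  i=1: ✗ (none in [1,3])
  i=2: ✗ (none in [2,4])
  i=3: ✓ (witness j=5)
  i=4: ✓ (witness j=5)
  i=5: ✓ (witness j=5)
  i=6: ✓ (witness j=6)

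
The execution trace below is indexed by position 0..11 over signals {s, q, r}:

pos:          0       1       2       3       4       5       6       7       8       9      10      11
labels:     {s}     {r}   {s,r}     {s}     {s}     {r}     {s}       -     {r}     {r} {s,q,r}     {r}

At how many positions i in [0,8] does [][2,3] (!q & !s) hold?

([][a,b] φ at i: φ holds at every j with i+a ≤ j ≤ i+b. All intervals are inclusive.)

2

Evaluate at each i in [0,8]:
  i=0: ✗ (fails at j=2)
  i=1: ✗ (fails at j=3)
  i=2: ✗ (fails at j=4)
  i=3: ✗ (fails at j=6)
  i=4: ✗ (fails at j=6)
  i=5: ✓ (all of [7,8])
  i=6: ✓ (all of [8,9])
  i=7: ✗ (fails at j=10)
  i=8: ✗ (fails at j=10)
Positions where it holds: {5, 6} → 2.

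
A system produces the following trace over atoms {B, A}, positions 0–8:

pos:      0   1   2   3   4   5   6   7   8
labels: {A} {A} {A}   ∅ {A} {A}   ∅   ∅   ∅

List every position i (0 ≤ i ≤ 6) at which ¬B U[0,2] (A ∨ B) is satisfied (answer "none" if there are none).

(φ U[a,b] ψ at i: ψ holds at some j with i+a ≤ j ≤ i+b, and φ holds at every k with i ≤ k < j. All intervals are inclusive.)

Evaluate at each i in [0,6]:
  i=0: ✓ (rhs at j=0)
  i=1: ✓ (rhs at j=1)
  i=2: ✓ (rhs at j=2)
  i=3: ✓ (rhs at j=4; lhs holds on [3,3])
  i=4: ✓ (rhs at j=4)
  i=5: ✓ (rhs at j=5)
  i=6: ✗ (no rhs in [6,8])

0, 1, 2, 3, 4, 5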